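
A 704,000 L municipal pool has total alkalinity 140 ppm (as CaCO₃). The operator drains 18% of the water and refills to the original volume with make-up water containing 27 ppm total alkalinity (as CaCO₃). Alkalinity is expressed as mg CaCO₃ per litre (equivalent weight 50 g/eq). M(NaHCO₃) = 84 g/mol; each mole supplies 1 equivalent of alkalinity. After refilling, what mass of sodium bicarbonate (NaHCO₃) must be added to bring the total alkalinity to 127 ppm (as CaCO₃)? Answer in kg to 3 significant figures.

8.68 kg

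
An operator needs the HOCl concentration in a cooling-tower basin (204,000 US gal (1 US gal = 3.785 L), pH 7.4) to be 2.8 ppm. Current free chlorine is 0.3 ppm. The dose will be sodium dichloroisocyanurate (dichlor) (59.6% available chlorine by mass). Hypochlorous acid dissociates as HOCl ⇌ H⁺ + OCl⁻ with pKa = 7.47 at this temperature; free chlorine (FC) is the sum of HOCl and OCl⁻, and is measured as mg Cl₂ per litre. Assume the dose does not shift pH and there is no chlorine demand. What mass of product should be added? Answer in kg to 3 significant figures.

6.33 kg

Volume: 204,000 US gal × 3.785 L/gal = 772,140 L.
[OCl⁻]/[HOCl] = 10^(pH − pKa) = 10^(7.4 − 7.47) = 0.8511; fraction as HOCl = 1/(1 + 0.8511) = 0.5402.
Free chlorine required for 2.8 ppm HOCl: 2.8 / 0.5402 = 5.183 ppm.
FC to add: 5.183 − 0.3 = 4.883 mg/L as Cl₂.
Cl₂ equivalent: 4.883 mg/L × 772,140 L = 3771 g.
Product at 59.6% available Cl: 3771 / 0.596 = 6326 g.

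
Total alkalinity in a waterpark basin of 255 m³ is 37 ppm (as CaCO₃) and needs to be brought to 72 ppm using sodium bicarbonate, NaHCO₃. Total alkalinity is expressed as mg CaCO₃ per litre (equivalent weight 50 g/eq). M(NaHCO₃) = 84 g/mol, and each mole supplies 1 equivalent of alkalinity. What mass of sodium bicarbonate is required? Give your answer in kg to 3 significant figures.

15.0 kg

Volume: 255 m³ = 255,000 L.
Alkalinity to add: (72 − 37) = 35 mg/L as CaCO₃ × 255,000 L = 8925 g as CaCO₃.
Equivalents: 8925 g ÷ 50 g/eq = 178.5 eq.
NaHCO₃ supplies 1 eq per mole → 178.5 mol.
Mass: 178.5 mol × 84 g/mol = 14,990 g.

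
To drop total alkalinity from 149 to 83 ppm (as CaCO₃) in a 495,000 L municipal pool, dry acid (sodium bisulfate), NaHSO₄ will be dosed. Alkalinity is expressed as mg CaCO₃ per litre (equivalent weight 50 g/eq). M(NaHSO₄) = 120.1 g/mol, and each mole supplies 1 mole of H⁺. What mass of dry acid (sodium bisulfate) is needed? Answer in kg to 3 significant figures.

Alkalinity to neutralize: (149 − 83) = 66 mg/L as CaCO₃ × 495,000 L = 32,670 g as CaCO₃.
Equivalents of H⁺ required: 32,670 ÷ 50 g/eq = 653.4 eq = 653.4 mol NaHSO₄.
Mass of NaHSO₄: 653.4 × 120.1 = 78,470 g.

78.5 kg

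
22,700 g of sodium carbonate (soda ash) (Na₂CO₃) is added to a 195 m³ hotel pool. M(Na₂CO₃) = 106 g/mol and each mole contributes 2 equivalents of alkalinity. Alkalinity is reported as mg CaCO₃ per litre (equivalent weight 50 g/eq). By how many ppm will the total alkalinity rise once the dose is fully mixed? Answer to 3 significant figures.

110 ppm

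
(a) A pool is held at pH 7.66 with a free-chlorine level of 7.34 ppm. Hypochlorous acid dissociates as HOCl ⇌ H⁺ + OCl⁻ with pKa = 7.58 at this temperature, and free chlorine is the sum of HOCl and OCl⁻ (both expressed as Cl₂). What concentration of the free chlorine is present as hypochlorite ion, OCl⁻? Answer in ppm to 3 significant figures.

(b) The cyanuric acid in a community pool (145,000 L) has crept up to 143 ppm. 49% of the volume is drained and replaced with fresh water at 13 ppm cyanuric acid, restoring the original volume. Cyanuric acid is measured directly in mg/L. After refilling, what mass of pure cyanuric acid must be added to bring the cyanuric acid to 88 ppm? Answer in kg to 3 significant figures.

(a) 4.01 ppm; (b) 1.26 kg

(a) [OCl⁻]/[HOCl] = 10^(pH − pKa) = 10^(7.66 − 7.58) = 10^0.08 = 1.202.
(a) Fraction as HOCl = 1 / (1 + 1.202) = 0.4541.
(a) OCl⁻ = (1 − 0.4541) × 7.34 ppm = 4.007 ppm.

(b) After draining 49% and refilling: 143 × 0.51 + 13 × 0.49 = 79.3 ppm.
(b) Deficit to target: 88 − 79.3 = 8.7 mg/L.
(b) Mass: 8.7 mg/L × 145,000 L = 1261 g cyanuric acid.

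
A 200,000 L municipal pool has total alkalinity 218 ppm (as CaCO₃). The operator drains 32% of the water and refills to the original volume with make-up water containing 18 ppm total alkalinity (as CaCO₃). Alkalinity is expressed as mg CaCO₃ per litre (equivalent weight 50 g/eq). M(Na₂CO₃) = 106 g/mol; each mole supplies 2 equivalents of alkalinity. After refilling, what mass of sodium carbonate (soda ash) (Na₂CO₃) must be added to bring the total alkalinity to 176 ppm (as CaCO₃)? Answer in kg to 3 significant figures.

After draining 32% and refilling: 218 × 0.68 + 18 × 0.32 = 154 ppm.
Deficit to target: 176 − 154 = 22 mg/L.
As CaCO₃: 22 mg/L × 200,000 L = 4400 g; ÷ 50 g/eq ÷ 2 = 44 mol Na₂CO₃.
Mass: 44 × 106 = 4664 g.

4.66 kg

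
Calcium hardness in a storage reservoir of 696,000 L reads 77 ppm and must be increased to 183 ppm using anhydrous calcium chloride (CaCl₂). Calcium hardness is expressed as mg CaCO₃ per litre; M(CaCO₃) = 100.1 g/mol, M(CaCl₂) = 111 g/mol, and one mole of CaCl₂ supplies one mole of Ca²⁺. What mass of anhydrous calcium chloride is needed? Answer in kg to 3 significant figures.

Hardness to add: (183 − 77) = 106 mg/L as CaCO₃ × 696,000 L = 73,780 g as CaCO₃.
Moles of Ca²⁺ (1 mol Ca²⁺ ≡ 1 mol CaCO₃): 73,780 / 100.1 g/mol = 737 mol.
Mass of CaCl₂: 737 × 111 = 81,810 g.

81.8 kg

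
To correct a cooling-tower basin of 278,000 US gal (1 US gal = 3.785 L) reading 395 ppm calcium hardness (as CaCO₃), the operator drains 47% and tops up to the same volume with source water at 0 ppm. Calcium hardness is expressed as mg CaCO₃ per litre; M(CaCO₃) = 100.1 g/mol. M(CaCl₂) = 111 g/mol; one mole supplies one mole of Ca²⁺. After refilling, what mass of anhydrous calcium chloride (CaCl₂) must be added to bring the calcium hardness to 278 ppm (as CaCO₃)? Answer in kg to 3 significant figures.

80.1 kg

Volume: 278,000 US gal × 3.785 L/gal = 1,052,230 L.
After draining 47% and refilling: 395 × 0.53 + 0 × 0.47 = 209.35 ppm.
Deficit to target: 278 − 209.35 = 68.65 mg/L.
As CaCO₃: 68.65 mg/L × 1,052,230 L = 72,240 g; ÷ 100.1 = 721.6 mol Ca²⁺.
Mass: 721.6 × 111 = 80,100 g.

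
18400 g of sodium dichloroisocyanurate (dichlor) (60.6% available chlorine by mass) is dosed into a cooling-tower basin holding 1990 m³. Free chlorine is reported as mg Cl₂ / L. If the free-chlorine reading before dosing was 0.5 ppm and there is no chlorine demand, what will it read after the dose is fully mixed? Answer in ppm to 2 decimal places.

6.10 ppm

Volume: 1990 m³ = 1,990,000 L.
Available chlorine delivered: 18,400 g × 0.606 = 11,150 g as Cl₂.
Concentration rise: 11,150 g / 1,990,000 L = 5.603 mg/L = 5.60 ppm.
Final FC: 0.5 + 5.60 = 6.10 ppm.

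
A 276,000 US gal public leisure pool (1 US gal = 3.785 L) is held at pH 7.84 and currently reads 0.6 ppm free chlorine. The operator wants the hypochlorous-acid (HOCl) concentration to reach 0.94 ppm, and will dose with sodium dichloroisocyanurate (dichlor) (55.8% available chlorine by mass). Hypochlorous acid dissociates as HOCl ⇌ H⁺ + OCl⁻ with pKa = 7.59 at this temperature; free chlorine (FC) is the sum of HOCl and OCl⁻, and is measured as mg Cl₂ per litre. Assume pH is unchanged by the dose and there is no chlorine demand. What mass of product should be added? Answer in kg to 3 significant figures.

3.77 kg

Volume: 276,000 US gal × 3.785 L/gal = 1,044,660 L.
[OCl⁻]/[HOCl] = 10^(pH − pKa) = 10^(7.84 − 7.59) = 1.778; fraction as HOCl = 1/(1 + 1.778) = 0.3599.
Free chlorine required for 0.94 ppm HOCl: 0.94 / 0.3599 = 2.612 ppm.
FC to add: 2.612 − 0.6 = 2.012 mg/L as Cl₂.
Cl₂ equivalent: 2.012 mg/L × 1,044,660 L = 2101 g.
Product at 55.8% available Cl: 2101 / 0.558 = 3766 g.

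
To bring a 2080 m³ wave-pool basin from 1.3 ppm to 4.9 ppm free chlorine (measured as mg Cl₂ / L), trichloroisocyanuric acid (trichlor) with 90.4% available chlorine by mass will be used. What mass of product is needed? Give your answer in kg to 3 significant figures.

Volume: 2080 m³ = 2,080,000 L.
Chlorine deficit: 4.9 − 1.3 = 3.6 ppm = 3.6 mg/L as Cl₂.
Cl₂ equivalent needed: 3.6 mg/L × 2,080,000 L = 7,488,000 mg = 7488 g.
Product at 90.4% available chlorine: 7488 / 0.904 = 8283 g.

8.28 kg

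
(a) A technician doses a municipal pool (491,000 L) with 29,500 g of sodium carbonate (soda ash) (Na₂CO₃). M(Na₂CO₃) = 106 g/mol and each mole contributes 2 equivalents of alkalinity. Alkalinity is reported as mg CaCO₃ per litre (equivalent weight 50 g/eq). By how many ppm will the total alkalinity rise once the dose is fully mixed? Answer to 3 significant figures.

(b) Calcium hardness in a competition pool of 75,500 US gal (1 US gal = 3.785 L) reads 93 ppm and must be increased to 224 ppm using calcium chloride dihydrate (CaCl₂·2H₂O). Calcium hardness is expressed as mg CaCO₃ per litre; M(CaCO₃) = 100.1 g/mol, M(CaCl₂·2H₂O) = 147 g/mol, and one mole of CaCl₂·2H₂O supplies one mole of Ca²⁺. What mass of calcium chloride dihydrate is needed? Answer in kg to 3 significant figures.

(a) Moles of Na₂CO₃: 29,500 g ÷ 106 g/mol = 278.3 mol → 556.6 eq of alkalinity.
(a) As CaCO₃: 556.6 eq × 50 g/eq = 27,830 g.
(a) Rise: 27,830 g / 491,000 L × 1000 = 56.68 mg/L.

(b) Volume: 75,500 US gal × 3.785 L/gal = 285,768 L.
(b) Hardness to add: (224 − 93) = 131 mg/L as CaCO₃ × 285,768 L = 37,440 g as CaCO₃.
(b) Moles of Ca²⁺ (1 mol Ca²⁺ ≡ 1 mol CaCO₃): 37,440 / 100.1 g/mol = 374 mol.
(b) Mass of CaCl₂·2H₂O: 374 × 147 = 54,980 g.

(a) 56.7 ppm; (b) 55.0 kg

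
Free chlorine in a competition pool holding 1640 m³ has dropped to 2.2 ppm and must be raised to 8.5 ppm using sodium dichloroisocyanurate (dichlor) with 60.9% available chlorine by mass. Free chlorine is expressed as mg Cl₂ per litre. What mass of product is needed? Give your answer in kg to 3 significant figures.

17.0 kg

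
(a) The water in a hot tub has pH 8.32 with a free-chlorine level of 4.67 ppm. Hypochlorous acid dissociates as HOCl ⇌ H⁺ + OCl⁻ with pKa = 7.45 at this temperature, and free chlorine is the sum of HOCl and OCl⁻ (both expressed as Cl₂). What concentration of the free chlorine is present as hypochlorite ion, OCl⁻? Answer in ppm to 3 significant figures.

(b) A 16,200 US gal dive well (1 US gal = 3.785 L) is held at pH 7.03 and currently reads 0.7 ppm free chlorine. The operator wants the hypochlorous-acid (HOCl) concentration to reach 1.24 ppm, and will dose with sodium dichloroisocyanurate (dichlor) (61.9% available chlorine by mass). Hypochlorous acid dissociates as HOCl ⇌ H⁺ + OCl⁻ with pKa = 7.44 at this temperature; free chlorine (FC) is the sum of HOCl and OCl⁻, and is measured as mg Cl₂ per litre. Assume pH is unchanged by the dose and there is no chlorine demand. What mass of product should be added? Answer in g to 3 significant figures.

(a) 4.11 ppm; (b) 101 g

(a) [OCl⁻]/[HOCl] = 10^(pH − pKa) = 10^(8.32 − 7.45) = 10^0.87 = 7.413.
(a) Fraction as HOCl = 1 / (1 + 7.413) = 0.1189.
(a) OCl⁻ = (1 − 0.1189) × 4.67 ppm = 4.115 ppm.

(b) Volume: 16,200 US gal × 3.785 L/gal = 61,317 L.
(b) [OCl⁻]/[HOCl] = 10^(pH − pKa) = 10^(7.03 − 7.44) = 0.389; fraction as HOCl = 1/(1 + 0.389) = 0.7199.
(b) Free chlorine required for 1.24 ppm HOCl: 1.24 / 0.7199 = 1.722 ppm.
(b) FC to add: 1.722 − 0.7 = 1.022 mg/L as Cl₂.
(b) Cl₂ equivalent: 1.022 mg/L × 61,317 L = 62.69 g.
(b) Product at 61.9% available Cl: 62.69 / 0.619 = 101.3 g.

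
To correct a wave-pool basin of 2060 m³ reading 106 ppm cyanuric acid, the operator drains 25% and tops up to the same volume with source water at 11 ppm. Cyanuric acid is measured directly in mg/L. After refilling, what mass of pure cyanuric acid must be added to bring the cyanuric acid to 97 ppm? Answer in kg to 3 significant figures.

30.4 kg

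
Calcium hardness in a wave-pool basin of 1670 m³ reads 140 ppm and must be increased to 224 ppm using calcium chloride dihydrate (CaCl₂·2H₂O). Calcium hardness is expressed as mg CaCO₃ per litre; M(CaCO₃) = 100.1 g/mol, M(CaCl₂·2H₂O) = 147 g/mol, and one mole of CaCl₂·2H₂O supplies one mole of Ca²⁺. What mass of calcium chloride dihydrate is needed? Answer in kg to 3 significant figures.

Volume: 1670 m³ = 1,670,000 L.
Hardness to add: (224 − 140) = 84 mg/L as CaCO₃ × 1,670,000 L = 140,300 g as CaCO₃.
Moles of Ca²⁺ (1 mol Ca²⁺ ≡ 1 mol CaCO₃): 140,300 / 100.1 g/mol = 1401 mol.
Mass of CaCl₂·2H₂O: 1401 × 147 = 206,000 g.

206 kg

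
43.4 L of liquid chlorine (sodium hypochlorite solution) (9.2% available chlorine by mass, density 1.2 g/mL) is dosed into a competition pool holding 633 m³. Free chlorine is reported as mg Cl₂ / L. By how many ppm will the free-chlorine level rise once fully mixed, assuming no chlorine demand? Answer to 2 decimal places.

7.57 ppm

Volume: 633 m³ = 633,000 L.
Mass of solution: 43.4 L × 1000 mL/L × 1.2 g/mL = 52,080 g.
Available chlorine delivered: 52,080 g × 0.092 = 4791 g as Cl₂.
Concentration rise: 4791 g / 633,000 L = 7.569 mg/L = 7.57 ppm.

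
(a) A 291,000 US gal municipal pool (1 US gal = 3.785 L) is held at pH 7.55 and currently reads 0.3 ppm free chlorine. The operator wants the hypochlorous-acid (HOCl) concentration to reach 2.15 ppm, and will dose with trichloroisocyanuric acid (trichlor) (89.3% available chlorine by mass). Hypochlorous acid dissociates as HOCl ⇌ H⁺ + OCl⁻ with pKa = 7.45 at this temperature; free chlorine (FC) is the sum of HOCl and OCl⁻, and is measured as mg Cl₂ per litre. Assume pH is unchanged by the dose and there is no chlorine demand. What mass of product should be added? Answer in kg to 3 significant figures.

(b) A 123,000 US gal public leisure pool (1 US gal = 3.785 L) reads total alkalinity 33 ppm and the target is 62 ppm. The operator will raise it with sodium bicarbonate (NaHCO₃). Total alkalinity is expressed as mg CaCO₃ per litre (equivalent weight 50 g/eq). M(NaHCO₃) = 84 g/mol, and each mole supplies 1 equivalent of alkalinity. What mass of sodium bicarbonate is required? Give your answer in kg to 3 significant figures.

(a) Volume: 291,000 US gal × 3.785 L/gal = 1,101,435 L.
(a) [OCl⁻]/[HOCl] = 10^(pH − pKa) = 10^(7.55 − 7.45) = 1.259; fraction as HOCl = 1/(1 + 1.259) = 0.4427.
(a) Free chlorine required for 2.15 ppm HOCl: 2.15 / 0.4427 = 4.857 ppm.
(a) FC to add: 4.857 − 0.3 = 4.557 mg/L as Cl₂.
(a) Cl₂ equivalent: 4.557 mg/L × 1,101,435 L = 5019 g.
(a) Product at 89.3% available Cl: 5019 / 0.893 = 5620 g.

(b) Volume: 123,000 US gal × 3.785 L/gal = 465,555 L.
(b) Alkalinity to add: (62 − 33) = 29 mg/L as CaCO₃ × 465,555 L = 13,500 g as CaCO₃.
(b) Equivalents: 13,500 g ÷ 50 g/eq = 270 eq.
(b) NaHCO₃ supplies 1 eq per mole → 270 mol.
(b) Mass: 270 mol × 84 g/mol = 22,680 g.

(a) 5.62 kg; (b) 22.7 kg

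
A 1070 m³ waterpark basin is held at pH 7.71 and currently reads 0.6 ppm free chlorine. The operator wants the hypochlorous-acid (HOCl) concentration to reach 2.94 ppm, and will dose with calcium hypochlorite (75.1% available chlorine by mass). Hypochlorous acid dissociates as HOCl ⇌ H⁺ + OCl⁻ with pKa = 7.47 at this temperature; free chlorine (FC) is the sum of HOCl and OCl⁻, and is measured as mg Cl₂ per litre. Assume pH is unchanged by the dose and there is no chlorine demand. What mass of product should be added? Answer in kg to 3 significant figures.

10.6 kg

Volume: 1070 m³ = 1,070,000 L.
[OCl⁻]/[HOCl] = 10^(pH − pKa) = 10^(7.71 − 7.47) = 1.738; fraction as HOCl = 1/(1 + 1.738) = 0.3653.
Free chlorine required for 2.94 ppm HOCl: 2.94 / 0.3653 = 8.049 ppm.
FC to add: 8.049 − 0.6 = 7.449 mg/L as Cl₂.
Cl₂ equivalent: 7.449 mg/L × 1,070,000 L = 7971 g.
Product at 75.1% available Cl: 7971 / 0.751 = 10,610 g.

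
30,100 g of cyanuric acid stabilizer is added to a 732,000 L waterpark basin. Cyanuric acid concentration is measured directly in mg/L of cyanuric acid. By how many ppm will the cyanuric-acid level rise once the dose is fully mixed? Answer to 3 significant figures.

41.1 ppm

Rise: 30,100 g / 732,000 L × 1000 = 41.12 mg/L.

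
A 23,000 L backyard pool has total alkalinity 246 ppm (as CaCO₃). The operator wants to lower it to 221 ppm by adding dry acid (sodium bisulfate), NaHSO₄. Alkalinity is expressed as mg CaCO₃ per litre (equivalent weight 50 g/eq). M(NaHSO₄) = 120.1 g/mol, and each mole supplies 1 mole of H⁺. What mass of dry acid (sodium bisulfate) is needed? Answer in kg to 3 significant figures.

1.38 kg

Alkalinity to neutralize: (246 − 221) = 25 mg/L as CaCO₃ × 23,000 L = 575 g as CaCO₃.
Equivalents of H⁺ required: 575 ÷ 50 g/eq = 11.5 eq = 11.5 mol NaHSO₄.
Mass of NaHSO₄: 11.5 × 120.1 = 1381 g.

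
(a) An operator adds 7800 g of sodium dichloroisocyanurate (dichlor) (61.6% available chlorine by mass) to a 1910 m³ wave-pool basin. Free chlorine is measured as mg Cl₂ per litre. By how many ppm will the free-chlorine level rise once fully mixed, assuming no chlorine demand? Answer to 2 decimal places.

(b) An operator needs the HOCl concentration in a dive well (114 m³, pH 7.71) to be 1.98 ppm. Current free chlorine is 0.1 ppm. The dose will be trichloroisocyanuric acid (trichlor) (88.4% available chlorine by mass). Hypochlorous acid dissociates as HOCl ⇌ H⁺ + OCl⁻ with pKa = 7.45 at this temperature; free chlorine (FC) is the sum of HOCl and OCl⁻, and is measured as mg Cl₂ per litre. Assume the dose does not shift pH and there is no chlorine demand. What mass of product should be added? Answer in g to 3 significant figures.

(a) 2.52 ppm; (b) 707 g

(a) Volume: 1910 m³ = 1,910,000 L.
(a) Available chlorine delivered: 7800 g × 0.616 = 4805 g as Cl₂.
(a) Concentration rise: 4805 g / 1,910,000 L = 2.516 mg/L = 2.52 ppm.

(b) Volume: 114 m³ = 114,000 L.
(b) [OCl⁻]/[HOCl] = 10^(pH − pKa) = 10^(7.71 − 7.45) = 1.82; fraction as HOCl = 1/(1 + 1.82) = 0.3546.
(b) Free chlorine required for 1.98 ppm HOCl: 1.98 / 0.3546 = 5.583 ppm.
(b) FC to add: 5.583 − 0.1 = 5.483 mg/L as Cl₂.
(b) Cl₂ equivalent: 5.483 mg/L × 114,000 L = 625.1 g.
(b) Product at 88.4% available Cl: 625.1 / 0.884 = 707.1 g.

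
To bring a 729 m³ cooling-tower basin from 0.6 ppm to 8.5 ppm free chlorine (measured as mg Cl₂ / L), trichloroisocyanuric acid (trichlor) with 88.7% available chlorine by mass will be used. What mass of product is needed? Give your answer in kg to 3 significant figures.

6.49 kg

Volume: 729 m³ = 729,000 L.
Chlorine deficit: 8.5 − 0.6 = 7.9 ppm = 7.9 mg/L as Cl₂.
Cl₂ equivalent needed: 7.9 mg/L × 729,000 L = 5,759,000 mg = 5759 g.
Product at 88.7% available chlorine: 5759 / 0.887 = 6493 g.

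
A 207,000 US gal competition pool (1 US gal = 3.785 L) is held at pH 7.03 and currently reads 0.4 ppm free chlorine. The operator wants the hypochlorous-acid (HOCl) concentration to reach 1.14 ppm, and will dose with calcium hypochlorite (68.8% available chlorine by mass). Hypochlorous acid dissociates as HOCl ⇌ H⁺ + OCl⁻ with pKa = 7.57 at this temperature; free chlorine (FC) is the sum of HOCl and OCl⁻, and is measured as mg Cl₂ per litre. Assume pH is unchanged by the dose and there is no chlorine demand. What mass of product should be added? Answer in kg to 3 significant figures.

Volume: 207,000 US gal × 3.785 L/gal = 783,495 L.
[OCl⁻]/[HOCl] = 10^(pH − pKa) = 10^(7.03 − 7.57) = 0.2884; fraction as HOCl = 1/(1 + 0.2884) = 0.7762.
Free chlorine required for 1.14 ppm HOCl: 1.14 / 0.7762 = 1.469 ppm.
FC to add: 1.469 − 0.4 = 1.069 mg/L as Cl₂.
Cl₂ equivalent: 1.069 mg/L × 783,495 L = 837.4 g.
Product at 68.8% available Cl: 837.4 / 0.688 = 1217 g.

1.22 kg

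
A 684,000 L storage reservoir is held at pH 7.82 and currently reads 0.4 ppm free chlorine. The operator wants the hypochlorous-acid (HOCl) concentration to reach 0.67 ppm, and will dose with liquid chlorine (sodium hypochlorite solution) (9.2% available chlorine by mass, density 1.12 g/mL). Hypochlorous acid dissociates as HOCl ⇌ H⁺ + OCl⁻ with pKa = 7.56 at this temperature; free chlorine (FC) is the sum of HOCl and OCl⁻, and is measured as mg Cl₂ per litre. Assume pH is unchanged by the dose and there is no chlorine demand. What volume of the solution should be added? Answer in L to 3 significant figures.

9.89 L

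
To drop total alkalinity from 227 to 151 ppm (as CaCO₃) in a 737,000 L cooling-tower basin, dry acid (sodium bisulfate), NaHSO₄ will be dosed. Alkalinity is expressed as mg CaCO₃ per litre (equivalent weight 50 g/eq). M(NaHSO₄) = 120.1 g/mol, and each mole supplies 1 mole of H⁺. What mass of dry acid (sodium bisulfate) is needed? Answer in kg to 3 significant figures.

135 kg

Alkalinity to neutralize: (227 − 151) = 76 mg/L as CaCO₃ × 737,000 L = 56,010 g as CaCO₃.
Equivalents of H⁺ required: 56,010 ÷ 50 g/eq = 1120 eq = 1120 mol NaHSO₄.
Mass of NaHSO₄: 1120 × 120.1 = 134,500 g.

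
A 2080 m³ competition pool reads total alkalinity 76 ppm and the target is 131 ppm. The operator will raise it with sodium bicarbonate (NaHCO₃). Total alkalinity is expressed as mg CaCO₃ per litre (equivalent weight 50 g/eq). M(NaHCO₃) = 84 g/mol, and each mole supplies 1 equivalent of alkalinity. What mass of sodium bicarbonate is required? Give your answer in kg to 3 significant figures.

192 kg

Volume: 2080 m³ = 2,080,000 L.
Alkalinity to add: (131 − 76) = 55 mg/L as CaCO₃ × 2,080,000 L = 114,400 g as CaCO₃.
Equivalents: 114,400 g ÷ 50 g/eq = 2288 eq.
NaHCO₃ supplies 1 eq per mole → 2288 mol.
Mass: 2288 mol × 84 g/mol = 192,200 g.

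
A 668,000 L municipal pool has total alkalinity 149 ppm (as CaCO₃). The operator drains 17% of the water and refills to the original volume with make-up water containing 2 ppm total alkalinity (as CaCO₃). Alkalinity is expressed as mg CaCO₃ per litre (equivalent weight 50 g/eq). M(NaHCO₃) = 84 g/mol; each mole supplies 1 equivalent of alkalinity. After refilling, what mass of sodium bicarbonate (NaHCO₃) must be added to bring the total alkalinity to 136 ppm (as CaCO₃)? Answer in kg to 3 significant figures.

After draining 17% and refilling: 149 × 0.83 + 2 × 0.17 = 124.01 ppm.
Deficit to target: 136 − 124.01 = 11.99 mg/L.
As CaCO₃: 11.99 mg/L × 668,000 L = 8009 g; ÷ 50 g/eq ÷ 1 = 160.2 mol NaHCO₃.
Mass: 160.2 × 84 = 13,460 g.

13.5 kg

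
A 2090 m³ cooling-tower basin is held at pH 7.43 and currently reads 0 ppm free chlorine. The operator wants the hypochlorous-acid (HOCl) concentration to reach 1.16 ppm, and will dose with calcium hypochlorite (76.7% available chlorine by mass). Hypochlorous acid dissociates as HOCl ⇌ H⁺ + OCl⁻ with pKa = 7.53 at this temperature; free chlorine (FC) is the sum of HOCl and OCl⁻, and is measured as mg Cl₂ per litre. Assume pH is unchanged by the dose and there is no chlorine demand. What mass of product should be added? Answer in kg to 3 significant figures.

5.67 kg

Volume: 2090 m³ = 2,090,000 L.
[OCl⁻]/[HOCl] = 10^(pH − pKa) = 10^(7.43 − 7.53) = 0.7943; fraction as HOCl = 1/(1 + 0.7943) = 0.5573.
Free chlorine required for 1.16 ppm HOCl: 1.16 / 0.5573 = 2.081 ppm.
FC to add: 2.081 − 0 = 2.081 mg/L as Cl₂.
Cl₂ equivalent: 2.081 mg/L × 2,090,000 L = 4350 g.
Product at 76.7% available Cl: 4350 / 0.767 = 5672 g.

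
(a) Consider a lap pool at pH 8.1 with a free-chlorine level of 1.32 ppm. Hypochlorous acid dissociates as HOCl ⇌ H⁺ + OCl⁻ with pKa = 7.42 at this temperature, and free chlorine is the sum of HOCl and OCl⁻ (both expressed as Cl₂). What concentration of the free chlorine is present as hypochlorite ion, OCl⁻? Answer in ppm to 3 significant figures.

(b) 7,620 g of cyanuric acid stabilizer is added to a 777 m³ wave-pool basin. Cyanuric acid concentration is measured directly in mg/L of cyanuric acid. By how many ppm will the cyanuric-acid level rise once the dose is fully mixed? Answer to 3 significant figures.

(a) [OCl⁻]/[HOCl] = 10^(pH − pKa) = 10^(8.1 − 7.42) = 10^0.68 = 4.786.
(a) Fraction as HOCl = 1 / (1 + 4.786) = 0.1728.
(a) OCl⁻ = (1 − 0.1728) × 1.32 ppm = 1.092 ppm.

(b) Volume: 777 m³ = 777,000 L.
(b) Rise: 7,620 g / 777,000 L × 1000 = 9.807 mg/L.

(a) 1.09 ppm; (b) 9.81 ppm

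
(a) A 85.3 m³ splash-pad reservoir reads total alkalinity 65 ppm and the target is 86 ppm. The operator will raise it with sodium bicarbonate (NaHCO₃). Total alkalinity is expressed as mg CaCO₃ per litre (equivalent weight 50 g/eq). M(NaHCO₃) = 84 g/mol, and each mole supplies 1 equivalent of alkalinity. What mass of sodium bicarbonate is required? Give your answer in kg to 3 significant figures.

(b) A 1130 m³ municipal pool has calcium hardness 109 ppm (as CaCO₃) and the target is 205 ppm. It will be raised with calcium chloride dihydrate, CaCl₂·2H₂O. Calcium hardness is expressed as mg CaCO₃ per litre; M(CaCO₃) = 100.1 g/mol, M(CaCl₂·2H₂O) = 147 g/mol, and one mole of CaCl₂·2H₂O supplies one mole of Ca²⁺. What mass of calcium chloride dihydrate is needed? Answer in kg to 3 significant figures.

(a) Volume: 85.3 m³ = 85,300 L.
(a) Alkalinity to add: (86 − 65) = 21 mg/L as CaCO₃ × 85,300 L = 1791 g as CaCO₃.
(a) Equivalents: 1791 g ÷ 50 g/eq = 35.83 eq.
(a) NaHCO₃ supplies 1 eq per mole → 35.83 mol.
(a) Mass: 35.83 mol × 84 g/mol = 3009 g.

(b) Volume: 1130 m³ = 1,130,000 L.
(b) Hardness to add: (205 − 109) = 96 mg/L as CaCO₃ × 1,130,000 L = 108,500 g as CaCO₃.
(b) Moles of Ca²⁺ (1 mol Ca²⁺ ≡ 1 mol CaCO₃): 108,500 / 100.1 g/mol = 1084 mol.
(b) Mass of CaCl₂·2H₂O: 1084 × 147 = 159,300 g.

(a) 3.01 kg; (b) 159 kg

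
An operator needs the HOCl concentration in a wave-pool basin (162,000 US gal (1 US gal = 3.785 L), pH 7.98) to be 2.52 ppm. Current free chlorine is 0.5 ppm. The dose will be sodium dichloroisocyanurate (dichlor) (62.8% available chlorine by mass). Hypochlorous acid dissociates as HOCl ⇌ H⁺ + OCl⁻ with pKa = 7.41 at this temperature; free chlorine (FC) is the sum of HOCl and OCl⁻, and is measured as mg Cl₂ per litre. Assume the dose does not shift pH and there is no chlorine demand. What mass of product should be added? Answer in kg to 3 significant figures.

Volume: 162,000 US gal × 3.785 L/gal = 613,170 L.
[OCl⁻]/[HOCl] = 10^(pH − pKa) = 10^(7.98 − 7.41) = 3.715; fraction as HOCl = 1/(1 + 3.715) = 0.2121.
Free chlorine required for 2.52 ppm HOCl: 2.52 / 0.2121 = 11.88 ppm.
FC to add: 11.88 − 0.5 = 11.38 mg/L as Cl₂.
Cl₂ equivalent: 11.38 mg/L × 613,170 L = 6980 g.
Product at 62.8% available Cl: 6980 / 0.628 = 11,110 g.

11.1 kg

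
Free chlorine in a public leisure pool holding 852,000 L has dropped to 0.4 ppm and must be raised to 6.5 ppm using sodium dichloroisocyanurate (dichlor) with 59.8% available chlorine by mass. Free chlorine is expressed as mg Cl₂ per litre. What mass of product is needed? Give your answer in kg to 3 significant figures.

8.69 kg

Chlorine deficit: 6.5 − 0.4 = 6.1 ppm = 6.1 mg/L as Cl₂.
Cl₂ equivalent needed: 6.1 mg/L × 852,000 L = 5,197,000 mg = 5197 g.
Product at 59.8% available chlorine: 5197 / 0.598 = 8691 g.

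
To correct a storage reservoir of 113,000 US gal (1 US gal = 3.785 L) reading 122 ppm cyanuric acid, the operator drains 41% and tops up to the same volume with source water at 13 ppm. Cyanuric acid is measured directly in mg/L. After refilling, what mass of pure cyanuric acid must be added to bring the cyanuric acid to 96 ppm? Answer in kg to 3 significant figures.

7.99 kg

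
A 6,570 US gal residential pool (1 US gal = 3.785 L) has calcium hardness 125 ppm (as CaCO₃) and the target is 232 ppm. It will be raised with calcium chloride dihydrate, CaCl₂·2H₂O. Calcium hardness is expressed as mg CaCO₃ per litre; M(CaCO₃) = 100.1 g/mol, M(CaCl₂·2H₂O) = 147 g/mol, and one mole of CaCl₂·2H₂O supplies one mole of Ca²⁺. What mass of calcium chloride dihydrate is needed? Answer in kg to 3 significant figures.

3.91 kg

Volume: 6,570 US gal × 3.785 L/gal = 24,867 L.
Hardness to add: (232 − 125) = 107 mg/L as CaCO₃ × 24,867 L = 2661 g as CaCO₃.
Moles of Ca²⁺ (1 mol Ca²⁺ ≡ 1 mol CaCO₃): 2661 / 100.1 g/mol = 26.58 mol.
Mass of CaCl₂·2H₂O: 26.58 × 147 = 3907 g.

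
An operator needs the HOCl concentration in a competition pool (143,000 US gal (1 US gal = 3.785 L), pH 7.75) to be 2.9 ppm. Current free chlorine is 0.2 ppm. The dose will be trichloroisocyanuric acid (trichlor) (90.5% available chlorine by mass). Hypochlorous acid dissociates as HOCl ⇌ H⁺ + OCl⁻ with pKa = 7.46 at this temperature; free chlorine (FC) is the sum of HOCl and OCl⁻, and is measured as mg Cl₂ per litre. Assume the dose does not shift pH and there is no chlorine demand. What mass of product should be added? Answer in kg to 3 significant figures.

5.00 kg

Volume: 143,000 US gal × 3.785 L/gal = 541,255 L.
[OCl⁻]/[HOCl] = 10^(pH − pKa) = 10^(7.75 − 7.46) = 1.95; fraction as HOCl = 1/(1 + 1.95) = 0.339.
Free chlorine required for 2.9 ppm HOCl: 2.9 / 0.339 = 8.555 ppm.
FC to add: 8.555 − 0.2 = 8.355 mg/L as Cl₂.
Cl₂ equivalent: 8.355 mg/L × 541,255 L = 4522 g.
Product at 90.5% available Cl: 4522 / 0.905 = 4997 g.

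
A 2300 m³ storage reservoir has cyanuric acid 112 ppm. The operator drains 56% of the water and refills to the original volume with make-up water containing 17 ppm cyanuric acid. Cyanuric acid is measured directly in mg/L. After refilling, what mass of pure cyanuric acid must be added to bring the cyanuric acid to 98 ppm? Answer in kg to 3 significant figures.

Volume: 2300 m³ = 2,300,000 L.
After draining 56% and refilling: 112 × 0.44 + 17 × 0.56 = 58.8 ppm.
Deficit to target: 98 − 58.8 = 39.2 mg/L.
Mass: 39.2 mg/L × 2,300,000 L = 90,160 g cyanuric acid.

90.2 kg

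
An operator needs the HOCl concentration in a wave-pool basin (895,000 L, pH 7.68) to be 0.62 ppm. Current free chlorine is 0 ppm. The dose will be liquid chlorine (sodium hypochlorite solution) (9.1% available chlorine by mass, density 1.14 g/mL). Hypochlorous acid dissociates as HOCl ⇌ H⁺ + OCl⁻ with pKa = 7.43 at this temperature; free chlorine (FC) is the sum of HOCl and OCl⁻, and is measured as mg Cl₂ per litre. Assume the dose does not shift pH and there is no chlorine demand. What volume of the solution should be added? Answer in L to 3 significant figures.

14.9 L

[OCl⁻]/[HOCl] = 10^(pH − pKa) = 10^(7.68 − 7.43) = 1.778; fraction as HOCl = 1/(1 + 1.778) = 0.3599.
Free chlorine required for 0.62 ppm HOCl: 0.62 / 0.3599 = 1.723 ppm.
FC to add: 1.723 − 0 = 1.723 mg/L as Cl₂.
Cl₂ equivalent: 1.723 mg/L × 895,000 L = 1542 g.
Product at 9.1% available Cl: 1542 / 0.091 = 16,940 g.
Volume: 16,940 g ÷ 1.14 g/mL = 14,860 mL.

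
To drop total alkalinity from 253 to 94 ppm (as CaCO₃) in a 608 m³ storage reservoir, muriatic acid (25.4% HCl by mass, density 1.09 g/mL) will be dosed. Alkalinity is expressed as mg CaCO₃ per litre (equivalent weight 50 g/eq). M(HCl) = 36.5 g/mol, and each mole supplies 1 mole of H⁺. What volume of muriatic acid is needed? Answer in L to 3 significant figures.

255 L

Volume: 608 m³ = 608,000 L.
Alkalinity to neutralize: (253 − 94) = 159 mg/L as CaCO₃ × 608,000 L = 96,670 g as CaCO₃.
Equivalents of H⁺ required: 96,670 ÷ 50 g/eq = 1933 eq = 1933 mol HCl.
Mass of HCl: 1933 × 36.5 = 70,570 g.
Mass of 25.4% solution: 70,570 / 0.254 = 277,800 g.
Volume: 277,800 g ÷ 1.09 g/mL = 254,900 mL.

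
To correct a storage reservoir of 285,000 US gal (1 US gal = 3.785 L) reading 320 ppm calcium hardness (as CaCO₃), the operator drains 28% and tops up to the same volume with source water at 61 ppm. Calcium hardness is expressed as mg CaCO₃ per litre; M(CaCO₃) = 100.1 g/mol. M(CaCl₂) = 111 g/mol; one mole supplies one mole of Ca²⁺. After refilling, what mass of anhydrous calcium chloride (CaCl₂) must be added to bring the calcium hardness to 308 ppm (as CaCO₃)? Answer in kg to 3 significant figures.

Volume: 285,000 US gal × 3.785 L/gal = 1,078,725 L.
After draining 28% and refilling: 320 × 0.72 + 61 × 0.28 = 247.48 ppm.
Deficit to target: 308 − 247.48 = 60.52 mg/L.
As CaCO₃: 60.52 mg/L × 1,078,725 L = 65,280 g; ÷ 100.1 = 652.2 mol Ca²⁺.
Mass: 652.2 × 111 = 72,390 g.

72.4 kg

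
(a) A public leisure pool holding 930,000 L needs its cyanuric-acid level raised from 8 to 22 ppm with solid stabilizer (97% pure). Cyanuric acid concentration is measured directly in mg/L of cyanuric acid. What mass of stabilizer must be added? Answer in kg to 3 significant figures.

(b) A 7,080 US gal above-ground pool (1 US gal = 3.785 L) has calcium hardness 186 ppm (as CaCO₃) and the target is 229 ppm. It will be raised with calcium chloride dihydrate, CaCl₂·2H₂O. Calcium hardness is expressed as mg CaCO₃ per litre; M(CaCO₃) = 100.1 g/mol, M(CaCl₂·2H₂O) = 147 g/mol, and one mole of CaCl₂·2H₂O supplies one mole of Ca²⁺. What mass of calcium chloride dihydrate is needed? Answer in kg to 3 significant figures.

(a) 13.4 kg; (b) 1.69 kg

(a) CYA to add: (22 − 8) = 14 mg/L × 930,000 L = 13,020 g cyanuric acid.
(a) At 97% purity: 13,020 / 0.97 = 13,420 g product.

(b) Volume: 7,080 US gal × 3.785 L/gal = 26,798 L.
(b) Hardness to add: (229 − 186) = 43 mg/L as CaCO₃ × 26,798 L = 1152 g as CaCO₃.
(b) Moles of Ca²⁺ (1 mol Ca²⁺ ≡ 1 mol CaCO₃): 1152 / 100.1 g/mol = 11.51 mol.
(b) Mass of CaCl₂·2H₂O: 11.51 × 147 = 1692 g.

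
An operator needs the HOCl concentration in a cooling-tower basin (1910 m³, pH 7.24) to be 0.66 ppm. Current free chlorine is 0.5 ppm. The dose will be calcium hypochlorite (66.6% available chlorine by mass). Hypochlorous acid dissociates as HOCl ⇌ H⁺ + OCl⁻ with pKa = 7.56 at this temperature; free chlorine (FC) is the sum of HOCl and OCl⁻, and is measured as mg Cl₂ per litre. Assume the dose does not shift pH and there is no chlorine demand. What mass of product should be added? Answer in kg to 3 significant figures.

1.36 kg

Volume: 1910 m³ = 1,910,000 L.
[OCl⁻]/[HOCl] = 10^(pH − pKa) = 10^(7.24 − 7.56) = 0.4786; fraction as HOCl = 1/(1 + 0.4786) = 0.6763.
Free chlorine required for 0.66 ppm HOCl: 0.66 / 0.6763 = 0.9759 ppm.
FC to add: 0.9759 − 0.5 = 0.4759 mg/L as Cl₂.
Cl₂ equivalent: 0.4759 mg/L × 1,910,000 L = 909 g.
Product at 66.6% available Cl: 909 / 0.666 = 1365 g.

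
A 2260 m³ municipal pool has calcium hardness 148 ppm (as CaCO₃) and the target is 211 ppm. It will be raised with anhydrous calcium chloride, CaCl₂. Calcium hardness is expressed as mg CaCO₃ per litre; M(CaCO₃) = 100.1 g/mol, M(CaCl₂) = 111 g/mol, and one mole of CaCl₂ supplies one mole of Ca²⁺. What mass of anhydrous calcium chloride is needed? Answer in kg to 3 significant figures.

158 kg

Volume: 2260 m³ = 2,260,000 L.
Hardness to add: (211 − 148) = 63 mg/L as CaCO₃ × 2,260,000 L = 142,400 g as CaCO₃.
Moles of Ca²⁺ (1 mol Ca²⁺ ≡ 1 mol CaCO₃): 142,400 / 100.1 g/mol = 1422 mol.
Mass of CaCl₂: 1422 × 111 = 157,900 g.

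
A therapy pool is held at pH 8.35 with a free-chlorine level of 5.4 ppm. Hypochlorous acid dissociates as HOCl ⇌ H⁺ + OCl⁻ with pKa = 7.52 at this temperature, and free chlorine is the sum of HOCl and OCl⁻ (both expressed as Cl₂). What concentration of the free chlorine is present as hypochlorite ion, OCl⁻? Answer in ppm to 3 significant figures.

[OCl⁻]/[HOCl] = 10^(pH − pKa) = 10^(8.35 − 7.52) = 10^0.83 = 6.761.
Fraction as HOCl = 1 / (1 + 6.761) = 0.1289.
OCl⁻ = (1 − 0.1289) × 5.4 ppm = 4.704 ppm.

4.70 ppm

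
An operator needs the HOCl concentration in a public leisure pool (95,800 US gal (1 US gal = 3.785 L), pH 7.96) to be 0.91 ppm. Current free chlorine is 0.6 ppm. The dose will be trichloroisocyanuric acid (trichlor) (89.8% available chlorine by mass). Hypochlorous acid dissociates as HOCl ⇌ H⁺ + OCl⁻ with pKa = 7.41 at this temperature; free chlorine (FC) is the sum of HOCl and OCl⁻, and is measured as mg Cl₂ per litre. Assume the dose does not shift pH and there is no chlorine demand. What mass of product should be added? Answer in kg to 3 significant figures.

1.43 kg

Volume: 95,800 US gal × 3.785 L/gal = 362,603 L.
[OCl⁻]/[HOCl] = 10^(pH − pKa) = 10^(7.96 − 7.41) = 3.548; fraction as HOCl = 1/(1 + 3.548) = 0.2199.
Free chlorine required for 0.91 ppm HOCl: 0.91 / 0.2199 = 4.139 ppm.
FC to add: 4.139 − 0.6 = 3.539 mg/L as Cl₂.
Cl₂ equivalent: 3.539 mg/L × 362,603 L = 1283 g.
Product at 89.8% available Cl: 1283 / 0.898 = 1429 g.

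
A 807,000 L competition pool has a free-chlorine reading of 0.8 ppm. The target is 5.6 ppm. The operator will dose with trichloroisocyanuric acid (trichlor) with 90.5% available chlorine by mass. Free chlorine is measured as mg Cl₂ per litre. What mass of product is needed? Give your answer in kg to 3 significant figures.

Chlorine deficit: 5.6 − 0.8 = 4.8 ppm = 4.8 mg/L as Cl₂.
Cl₂ equivalent needed: 4.8 mg/L × 807,000 L = 3,874,000 mg = 3874 g.
Product at 90.5% available chlorine: 3874 / 0.905 = 4280 g.

4.28 kg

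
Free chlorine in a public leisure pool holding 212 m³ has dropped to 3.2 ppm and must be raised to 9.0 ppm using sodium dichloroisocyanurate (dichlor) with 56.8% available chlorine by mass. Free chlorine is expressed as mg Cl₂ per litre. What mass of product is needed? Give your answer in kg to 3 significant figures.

2.16 kg

Volume: 212 m³ = 212,000 L.
Chlorine deficit: 9.0 − 3.2 = 5.8 ppm = 5.8 mg/L as Cl₂.
Cl₂ equivalent needed: 5.8 mg/L × 212,000 L = 1,230,000 mg = 1230 g.
Product at 56.8% available chlorine: 1230 / 0.568 = 2165 g.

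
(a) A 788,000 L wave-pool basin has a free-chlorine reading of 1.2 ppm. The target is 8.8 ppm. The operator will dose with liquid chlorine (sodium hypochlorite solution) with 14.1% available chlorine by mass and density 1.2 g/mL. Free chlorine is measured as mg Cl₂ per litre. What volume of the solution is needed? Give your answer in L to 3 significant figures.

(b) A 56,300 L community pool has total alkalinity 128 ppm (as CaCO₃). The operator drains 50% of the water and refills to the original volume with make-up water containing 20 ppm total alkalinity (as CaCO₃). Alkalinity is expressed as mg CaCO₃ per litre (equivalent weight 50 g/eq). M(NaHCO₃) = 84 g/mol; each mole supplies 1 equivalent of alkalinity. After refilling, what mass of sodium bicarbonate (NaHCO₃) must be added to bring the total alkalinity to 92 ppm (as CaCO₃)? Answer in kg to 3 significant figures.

(a) 35.4 L; (b) 1.70 kg

(a) Chlorine deficit: 8.8 − 1.2 = 7.6 ppm = 7.6 mg/L as Cl₂.
(a) Cl₂ equivalent needed: 7.6 mg/L × 788,000 L = 5,989,000 mg = 5989 g.
(a) Product at 14.1% available chlorine: 5989 / 0.141 = 42,470 g.
(a) Volume at density 1.2 g/mL: 42,470 g ÷ 1.2 g/mL = 35,390 mL.

(b) After draining 50% and refilling: 128 × 0.50 + 20 × 0.50 = 74 ppm.
(b) Deficit to target: 92 − 74 = 18 mg/L.
(b) As CaCO₃: 18 mg/L × 56,300 L = 1013 g; ÷ 50 g/eq ÷ 1 = 20.27 mol NaHCO₃.
(b) Mass: 20.27 × 84 = 1703 g.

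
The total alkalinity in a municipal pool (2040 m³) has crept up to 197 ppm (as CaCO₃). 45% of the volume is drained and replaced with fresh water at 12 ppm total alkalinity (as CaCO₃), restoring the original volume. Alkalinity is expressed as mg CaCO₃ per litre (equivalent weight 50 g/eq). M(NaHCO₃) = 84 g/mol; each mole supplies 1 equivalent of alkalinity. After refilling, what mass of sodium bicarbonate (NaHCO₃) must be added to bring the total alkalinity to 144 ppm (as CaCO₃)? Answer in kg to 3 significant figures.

Volume: 2040 m³ = 2,040,000 L.
After draining 45% and refilling: 197 × 0.55 + 12 × 0.45 = 113.75 ppm.
Deficit to target: 144 − 113.75 = 30.25 mg/L.
As CaCO₃: 30.25 mg/L × 2,040,000 L = 61,710 g; ÷ 50 g/eq ÷ 1 = 1234 mol NaHCO₃.
Mass: 1234 × 84 = 103,700 g.

104 kg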